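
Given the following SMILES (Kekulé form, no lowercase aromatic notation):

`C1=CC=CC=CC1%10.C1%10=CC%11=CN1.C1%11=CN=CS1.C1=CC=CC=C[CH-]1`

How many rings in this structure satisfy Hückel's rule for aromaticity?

The SMILES encodes a seven-membered carbon ring with three C=C double bonds and one sp³ carbon; a five-membered ring of four carbons and one nitrogen bearing a hydrogen, with two C=C double bonds; a five-membered ring with a sulfur at position 1 and a nitrogen at position 3 (in a C=N bond), with two double bonds; a seven-membered all-carbon ring bearing a negative charge on one carbon, with three C=C double bonds.
The 7-membered ring has one sp³ carbon, so it is not fully conjugated — not aromatic (cycloheptatriene).
The 5-membered ring with one N–H is fully conjugated (every ring atom contributes a p orbital); 2 ring double bonds (4 π electrons) plus a heteroatom lone pair (2) give 6 π electrons. That satisfies 4n+2 with n=1, so it is aromatic (pyrrole).
The 5-membered ring with one sulfur and one =N– has a continuous p-orbital overlap around the ring; 2 ring double bonds (4 π electrons) plus a heteroatom lone pair (2) give 6 π electrons. That satisfies 4n+2 with n=1, so it is aromatic (thiazole).
The second 7-membered ring has only sp² ring atoms; a planar conformation would have a fully conjugated π system of 8 electrons. But 8 = 4(2), which is 4n not 4n+2, so it is not aromatic (cycloheptatrienyl anion).
2 of the 4 rings are aromatic. Total: 2.

2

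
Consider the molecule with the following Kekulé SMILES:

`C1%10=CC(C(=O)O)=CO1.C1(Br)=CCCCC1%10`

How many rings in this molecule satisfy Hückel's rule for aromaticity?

The SMILES encodes a five-membered ring of four carbons and one oxygen, with two C=C double bonds; a six-membered carbon ring with one C=C double bond.
The 5-membered ring with one oxygen is fully conjugated (every ring atom contributes a p orbital); 2 ring double bonds (4 π electrons) plus a heteroatom lone pair (2) give 6 π electrons. 6 = 4(1)+2, so it is aromatic (furan).
The 6-membered ring has four sp³ carbons, so it is not fully conjugated — not aromatic (cyclohexene).
1 of the 2 rings is aromatic. Total: 1.

1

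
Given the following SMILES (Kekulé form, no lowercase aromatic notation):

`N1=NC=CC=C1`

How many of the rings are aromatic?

1

The SMILES encodes a six-membered ring with two adjacent nitrogens and three alternating double bonds.
The 6-membered ring with two nitrogens (1,2) has a continuous p-orbital overlap around the ring; 3 ring double bonds give 6 π electrons. Since 6 = 4n+2 (n=1), it is aromatic (pyridazine).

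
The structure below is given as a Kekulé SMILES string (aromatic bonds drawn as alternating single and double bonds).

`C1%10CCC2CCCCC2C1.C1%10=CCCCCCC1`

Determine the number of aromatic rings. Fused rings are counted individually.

The SMILES encodes two fused six-membered saturated carbon rings; an eight-membered carbon ring with one C=C double bond.
The 6-membered ring has only sp³ atoms, so it is not fully conjugated — not aromatic (cyclohexane ring).
The second 6-membered ring has only sp³ atoms, so it is not fully conjugated — not aromatic (cyclohexane ring).
The 8-membered ring has six sp³ carbons, so it is not fully conjugated — not aromatic (cyclooctene).
None of the rings are aromatic. Total: 0.

0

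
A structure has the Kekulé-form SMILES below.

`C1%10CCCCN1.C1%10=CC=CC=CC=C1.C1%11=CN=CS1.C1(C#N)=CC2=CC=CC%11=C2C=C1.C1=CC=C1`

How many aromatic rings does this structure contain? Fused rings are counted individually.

3

The SMILES encodes a six-membered saturated ring of five carbons and one N–H nitrogen; an eight-membered carbon ring with four alternating C=C double bonds; a five-membered ring with a sulfur at position 1 and a nitrogen at position 3 (in a C=N bond), with two double bonds; two fused six-membered carbon rings, each with three alternating C=C double bonds; a four-membered carbon ring with two alternating C=C double bonds.
The 6-membered ring with one N–H has only sp³ atoms, so it is not fully conjugated — not aromatic (piperidine).
The 8-membered ring has only sp² ring atoms; a planar conformation would have a fully conjugated π system of 8 electrons. But 8 = 4(2), which is 4n not 4n+2, so it is not aromatic (cyclooctatetraene) — cyclooctatetraene distorts into a non-planar tub to avoid antiaromaticity.
The 5-membered ring with one sulfur and one =N– has a continuous p-orbital overlap around the ring; 2 ring double bonds (4 π electrons) plus a heteroatom lone pair (2) give 6 π electrons. Since 6 = 4n+2 (n=1), it is aromatic (thiazole).
The fused 6/6-membered bicyclic is a single π system with 10 sp² atoms and 10 π electrons from ring double bonds. 10 = 4(2)+2, so the system is aromatic and both rings count as aromatic (naphthalene).
The 4-membered ring has only sp² ring atoms; a planar conformation would have a fully conjugated π system of 4 electrons. But 4 = 4(1), which is 4n not 4n+2, so it is not aromatic (cyclobutadiene) — cyclobutadiene is antiaromatic and distorts to a rectangle.
3 of the 6 rings are aromatic. Total: 3.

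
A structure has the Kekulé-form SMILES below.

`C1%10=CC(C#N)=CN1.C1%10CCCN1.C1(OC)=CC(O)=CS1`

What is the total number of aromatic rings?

The SMILES encodes a five-membered ring of four carbons and one nitrogen bearing a hydrogen, with two C=C double bonds; a five-membered saturated ring of four carbons and one N–H nitrogen; a five-membered ring of four carbons and one sulfur, with two C=C double bonds.
The 5-membered ring with one N–H has a continuous p-orbital overlap around the ring; 2 ring double bonds (4 π electrons) plus a heteroatom lone pair (2) give 6 π electrons. Since 6 = 4n+2 (n=1), it is aromatic (pyrrole).
The second 5-membered ring with one N–H has only sp³ atoms, so it is not fully conjugated — not aromatic (pyrrolidine).
The 5-membered ring with one sulfur is planar and fully conjugated; 2 ring double bonds (4 π electrons) plus a heteroatom lone pair (2) give 6 π electrons. Since 6 = 4n+2 (n=1), it is aromatic (thiophene).
2 of the 3 rings are aromatic. Total: 2.

2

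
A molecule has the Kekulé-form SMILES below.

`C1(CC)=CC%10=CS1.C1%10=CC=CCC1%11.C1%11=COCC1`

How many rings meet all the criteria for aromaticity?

The SMILES encodes a five-membered ring of four carbons and one sulfur, with two C=C double bonds; a six-membered carbon ring with two conjugated C=C double bonds and two sp³ carbons; a five-membered ring of four carbons and one oxygen, with one C=C double bond and two sp³ carbons.
The 5-membered ring with one sulfur has a continuous p-orbital overlap around the ring; 2 ring double bonds (4 π electrons) plus a heteroatom lone pair (2) give 6 π electrons. Since 6 = 4n+2 (n=1), it is aromatic (thiophene).
The 6-membered ring has two sp³ carbons, so it is not fully conjugated — not aromatic (1,3-cyclohexadiene).
The 5-membered ring with one oxygen has two sp³ carbons, so it is not fully conjugated — not aromatic (2,3-dihydrofuran).
1 of the 3 rings is aromatic. Total: 1.

1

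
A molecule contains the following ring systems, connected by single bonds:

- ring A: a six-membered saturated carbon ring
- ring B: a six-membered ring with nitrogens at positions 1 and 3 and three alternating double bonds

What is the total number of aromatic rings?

1

Ring A has only sp³ atoms, so it is not fully conjugated — not aromatic (cyclohexane).
Ring B is planar and fully conjugated; 3 ring double bonds give 6 π electrons. That satisfies 4n+2 with n=1, so ring B is aromatic (pyrimidine).
Aromatic: B. Total: 1.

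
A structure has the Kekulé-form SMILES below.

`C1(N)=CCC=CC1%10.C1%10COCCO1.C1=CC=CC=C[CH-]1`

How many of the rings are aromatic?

0

The SMILES encodes a six-membered carbon ring with two isolated C=C double bonds and two sp³ carbons; a six-membered saturated ring with oxygens at positions 1 and 4; a seven-membered all-carbon ring bearing a negative charge on one carbon, with three C=C double bonds.
The 6-membered ring has two sp³ carbons, so it is not fully conjugated — not aromatic (1,4-cyclohexadiene).
The 6-membered ring with two oxygens (1,4) has only sp³ atoms, so it is not fully conjugated — not aromatic (1,4-dioxane).
The 7-membered ring has only sp² ring atoms; a planar conformation would have a fully conjugated π system of 8 electrons. But 8 = 4(2), which is 4n not 4n+2, so it is not aromatic (cycloheptatrienyl anion).
None of the rings are aromatic. Total: 0.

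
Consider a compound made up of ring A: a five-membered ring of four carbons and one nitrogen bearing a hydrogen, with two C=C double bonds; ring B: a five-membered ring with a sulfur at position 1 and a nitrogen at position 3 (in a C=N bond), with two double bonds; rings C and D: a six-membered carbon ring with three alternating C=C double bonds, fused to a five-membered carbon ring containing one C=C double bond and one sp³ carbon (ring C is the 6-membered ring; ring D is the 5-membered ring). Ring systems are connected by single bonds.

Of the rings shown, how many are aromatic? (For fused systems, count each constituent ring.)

3

Ring A is fully conjugated (every ring atom contributes a p orbital); 2 ring double bonds (4 π electrons) plus a heteroatom lone pair (2) give 6 π electrons. 6 = 4(1)+2, so ring A is aromatic (pyrrole).
Ring B is planar and fully conjugated; 2 ring double bonds (4 π electrons) plus a heteroatom lone pair (2) give 6 π electrons. 6 = 4(1)+2, so ring B is aromatic (thiazole).
Ring C is planar and fully conjugated; 3 ring double bonds give 6 π electrons. Since 6 = 4n+2 (n=1), ring C is aromatic (benzene ring).
Ring D has one sp³ carbon, so it is not fully conjugated — not aromatic (cyclopentene ring).
Aromatic: A, B, C. Total: 3.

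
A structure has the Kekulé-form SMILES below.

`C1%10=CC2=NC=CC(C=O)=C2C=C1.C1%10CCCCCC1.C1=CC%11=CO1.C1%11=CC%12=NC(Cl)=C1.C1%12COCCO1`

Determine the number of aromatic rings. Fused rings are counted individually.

The SMILES encodes two fused six-membered rings, each with three alternating double bonds; one ring is all carbon and the other has one ring nitrogen; a seven-membered saturated carbon ring; a five-membered ring of four carbons and one oxygen, with two C=C double bonds; a six-membered ring of five carbons and one nitrogen with three alternating double bonds; a six-membered saturated ring with oxygens at positions 1 and 4.
The fused 6/6-membered bicyclic (with one nitrogen) is a single π system with 10 sp² atoms and 10 π electrons from ring double bonds. 10 = 4(2)+2, so the system is aromatic and both rings count as aromatic (quinoline).
The 7-membered ring has only sp³ atoms, so it is not fully conjugated — not aromatic (cycloheptane).
The 5-membered ring with one oxygen is planar and fully conjugated; 2 ring double bonds (4 π electrons) plus a heteroatom lone pair (2) give 6 π electrons. 6 = 4(1)+2, so it is aromatic (furan).
The 6-membered ring with one nitrogen is fully conjugated (every ring atom contributes a p orbital); 3 ring double bonds give 6 π electrons. That satisfies 4n+2 with n=1, so it is aromatic (pyridine).
The 6-membered ring with two oxygens (1,4) has only sp³ atoms, so it is not fully conjugated — not aromatic (1,4-dioxane).
4 of the 6 rings are aromatic. Total: 4.

4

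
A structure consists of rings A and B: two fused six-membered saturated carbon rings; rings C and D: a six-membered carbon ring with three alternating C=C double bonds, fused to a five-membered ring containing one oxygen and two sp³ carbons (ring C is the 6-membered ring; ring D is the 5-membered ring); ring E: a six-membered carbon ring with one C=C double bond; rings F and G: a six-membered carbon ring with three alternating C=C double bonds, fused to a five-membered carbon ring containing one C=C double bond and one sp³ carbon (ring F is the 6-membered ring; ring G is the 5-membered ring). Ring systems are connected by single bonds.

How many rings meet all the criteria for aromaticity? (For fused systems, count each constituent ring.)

Ring A has only sp³ atoms, so it is not fully conjugated — not aromatic (cyclohexane ring).
Ring B has only sp³ atoms, so it is not fully conjugated — not aromatic (cyclohexane ring).
Ring C has a continuous p-orbital overlap around the ring; 3 ring double bonds give 6 π electrons. That satisfies 4n+2 with n=1, so ring C is aromatic (benzene ring).
Ring D has two sp³ carbons, so it is not fully conjugated — not aromatic (oxolane ring).
Ring E has four sp³ carbons, so it is not fully conjugated — not aromatic (cyclohexene).
Ring F has a continuous p-orbital overlap around the ring; 3 ring double bonds give 6 π electrons. Since 6 = 4n+2 (n=1), ring F is aromatic (benzene ring).
Ring G has one sp³ carbon, so it is not fully conjugated — not aromatic (cyclopentene ring).
Aromatic: C, F. Total: 2.

2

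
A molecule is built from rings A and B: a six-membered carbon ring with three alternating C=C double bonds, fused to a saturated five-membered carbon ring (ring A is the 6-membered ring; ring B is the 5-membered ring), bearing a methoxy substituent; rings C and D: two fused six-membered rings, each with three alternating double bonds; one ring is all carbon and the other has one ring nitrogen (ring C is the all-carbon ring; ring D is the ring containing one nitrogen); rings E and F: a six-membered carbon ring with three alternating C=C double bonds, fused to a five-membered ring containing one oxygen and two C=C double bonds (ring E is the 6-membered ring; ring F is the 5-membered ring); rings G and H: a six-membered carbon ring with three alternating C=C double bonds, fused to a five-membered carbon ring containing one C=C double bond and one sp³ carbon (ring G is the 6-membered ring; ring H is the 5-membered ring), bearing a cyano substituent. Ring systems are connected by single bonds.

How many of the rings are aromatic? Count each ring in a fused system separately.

6

Ring A is fully conjugated (every ring atom contributes a p orbital); 3 ring double bonds give 6 π electrons. Since 6 = 4n+2 (n=1), ring A is aromatic (benzene ring).
Ring B has three sp³ carbons, so it is not fully conjugated — not aromatic (cyclopentane ring).
Rings C and D form a fused bicyclic system (with one nitrogen) with 10 sp² atoms and 10 π electrons from ring double bonds. 10 = 4(2)+2, so the system is aromatic and both rings count as aromatic (quinoline).
Rings E and F form a fused bicyclic system (with one oxygen) with 9 sp² atoms and 10 π electrons from ring double bonds plus a heteroatom lone pair. 10 = 4(2)+2, so the system is aromatic and both rings count as aromatic (benzofuran).
Ring G is fully conjugated (every ring atom contributes a p orbital); 3 ring double bonds give 6 π electrons. That satisfies 4n+2 with n=1, so ring G is aromatic (benzene ring).
Ring H has one sp³ carbon, so it is not fully conjugated — not aromatic (cyclopentene ring).
Aromatic: A, C, D, E, F, G. Total: 6.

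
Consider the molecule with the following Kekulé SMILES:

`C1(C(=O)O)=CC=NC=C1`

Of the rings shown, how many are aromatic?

The SMILES encodes a six-membered ring of five carbons and one nitrogen with three alternating double bonds.
The 6-membered ring with one nitrogen is fully conjugated (every ring atom contributes a p orbital); 3 ring double bonds give 6 π electrons. 6 = 4(1)+2, so it is aromatic (pyridine).

1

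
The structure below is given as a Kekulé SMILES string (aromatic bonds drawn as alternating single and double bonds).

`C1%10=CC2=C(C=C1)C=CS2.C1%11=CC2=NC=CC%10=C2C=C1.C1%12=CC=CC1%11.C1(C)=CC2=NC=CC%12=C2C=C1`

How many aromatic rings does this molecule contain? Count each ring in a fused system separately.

6

The SMILES encodes a six-membered carbon ring with three alternating C=C double bonds, fused to a five-membered ring containing one sulfur and two C=C double bonds; two fused six-membered rings, each with three alternating double bonds; one ring is all carbon and the other has one ring nitrogen; a five-membered carbon ring with two conjugated C=C double bonds and one sp³ carbon; two fused six-membered rings, each with three alternating double bonds; one ring is all carbon and the other has one ring nitrogen.
The fused 6/5-membered bicyclic (with one sulfur) is a single π system with 9 sp² atoms and 10 π electrons from ring double bonds plus a heteroatom lone pair. 10 = 4(2)+2, so the system is aromatic and both rings count as aromatic (benzothiophene).
The fused 6/6-membered bicyclic (with one nitrogen) is a single π system with 10 sp² atoms and 10 π electrons from ring double bonds. 10 = 4(2)+2, so the system is aromatic and both rings count as aromatic (quinoline).
The 5-membered ring has one sp³ carbon, so it is not fully conjugated — not aromatic (cyclopentadiene).
The fused 6/6-membered bicyclic (with one nitrogen) is a single π system with 10 sp² atoms and 10 π electrons from ring double bonds. 10 = 4(2)+2, so the system is aromatic and both rings count as aromatic (quinoline).
6 of the 7 rings are aromatic. Total: 6.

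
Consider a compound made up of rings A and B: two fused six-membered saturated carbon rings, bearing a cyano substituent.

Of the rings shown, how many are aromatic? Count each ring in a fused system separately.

0

Ring A has only sp³ atoms, so it is not fully conjugated — not aromatic (cyclohexane ring).
Ring B has only sp³ atoms, so it is not fully conjugated — not aromatic (cyclohexane ring).
No ring is aromatic. Total: 0.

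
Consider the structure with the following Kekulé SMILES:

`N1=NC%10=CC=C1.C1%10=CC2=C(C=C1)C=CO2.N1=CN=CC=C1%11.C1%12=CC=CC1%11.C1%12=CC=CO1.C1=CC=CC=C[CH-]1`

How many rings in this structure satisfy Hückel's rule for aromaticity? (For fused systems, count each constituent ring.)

The SMILES encodes a six-membered ring with two adjacent nitrogens and three alternating double bonds; a six-membered carbon ring with three alternating C=C double bonds, fused to a five-membered ring containing one oxygen and two C=C double bonds; a six-membered ring with nitrogens at positions 1 and 3 and three alternating double bonds; a five-membered carbon ring with two conjugated C=C double bonds and one sp³ carbon; a five-membered ring of four carbons and one oxygen, with two C=C double bonds; a seven-membered all-carbon ring bearing a negative charge on one carbon, with three C=C double bonds.
The 6-membered ring with two nitrogens (1,2) has a continuous p-orbital overlap around the ring; 3 ring double bonds give 6 π electrons. Since 6 = 4n+2 (n=1), it is aromatic (pyridazine).
The fused 6/5-membered bicyclic (with one oxygen) is a single π system with 9 sp² atoms and 10 π electrons from ring double bonds plus a heteroatom lone pair. 10 = 4(2)+2, so the system is aromatic and both rings count as aromatic (benzofuran).
The 6-membered ring with two nitrogens (1,3) has a continuous p-orbital overlap around the ring; 3 ring double bonds give 6 π electrons. Since 6 = 4n+2 (n=1), it is aromatic (pyrimidine).
The 5-membered ring has one sp³ carbon, so it is not fully conjugated — not aromatic (cyclopentadiene).
The 5-membered ring with one oxygen is planar and fully conjugated; 2 ring double bonds (4 π electrons) plus a heteroatom lone pair (2) give 6 π electrons. That satisfies 4n+2 with n=1, so it is aromatic (furan).
The 7-membered ring has only sp² ring atoms; a planar conformation would have a fully conjugated π system of 8 electrons. But 8 = 4(2), which is 4n not 4n+2, so it is not aromatic (cycloheptatrienyl anion).
5 of the 7 rings are aromatic. Total: 5.

5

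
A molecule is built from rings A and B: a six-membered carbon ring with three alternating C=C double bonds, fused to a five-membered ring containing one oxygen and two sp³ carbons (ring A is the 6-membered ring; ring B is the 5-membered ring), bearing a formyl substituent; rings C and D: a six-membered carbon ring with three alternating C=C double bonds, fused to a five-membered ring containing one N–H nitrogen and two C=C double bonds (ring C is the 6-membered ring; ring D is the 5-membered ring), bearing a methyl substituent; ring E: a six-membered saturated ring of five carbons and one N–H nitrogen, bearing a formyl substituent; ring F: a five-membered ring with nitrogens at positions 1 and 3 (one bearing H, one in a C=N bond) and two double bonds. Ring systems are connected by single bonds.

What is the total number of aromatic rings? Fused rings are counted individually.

Ring A has a continuous p-orbital overlap around the ring; 3 ring double bonds give 6 π electrons. Since 6 = 4n+2 (n=1), ring A is aromatic (benzene ring).
Ring B has two sp³ carbons, so it is not fully conjugated — not aromatic (oxolane ring).
Rings C and D form a fused bicyclic system (with one N–H) with 9 sp² atoms and 10 π electrons from ring double bonds plus a heteroatom lone pair. 10 = 4(2)+2, so the system is aromatic and both rings count as aromatic (indole).
Ring E has only sp³ atoms, so it is not fully conjugated — not aromatic (piperidine).
Ring F has a continuous p-orbital overlap around the ring; 2 ring double bonds (4 π electrons) plus a heteroatom lone pair (2) give 6 π electrons. That satisfies 4n+2 with n=1, so ring F is aromatic (imidazole).
Aromatic: A, C, D, F. Total: 4.

4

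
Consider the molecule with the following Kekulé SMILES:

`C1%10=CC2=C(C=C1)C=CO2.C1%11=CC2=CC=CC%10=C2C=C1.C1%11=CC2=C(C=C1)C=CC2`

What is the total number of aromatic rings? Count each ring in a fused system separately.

The SMILES encodes a six-membered carbon ring with three alternating C=C double bonds, fused to a five-membered ring containing one oxygen and two C=C double bonds; two fused six-membered carbon rings, each with three alternating C=C double bonds; a six-membered carbon ring with three alternating C=C double bonds, fused to a five-membered carbon ring containing one C=C double bond and one sp³ carbon.
The fused 6/5-membered bicyclic (with one oxygen) is a single π system with 9 sp² atoms and 10 π electrons from ring double bonds plus a heteroatom lone pair. 10 = 4(2)+2, so the system is aromatic and both rings count as aromatic (benzofuran).
The fused 6/6-membered bicyclic is a single π system with 10 sp² atoms and 10 π electrons from ring double bonds. 10 = 4(2)+2, so the system is aromatic and both rings count as aromatic (naphthalene).
The 6-membered ring is fully conjugated (every ring atom contributes a p orbital); 3 ring double bonds give 6 π electrons. That satisfies 4n+2 with n=1, so it is aromatic (benzene ring).
The 5-membered ring has one sp³ carbon, so it is not fully conjugated — not aromatic (cyclopentene ring).
5 of the 6 rings are aromatic. Total: 5.

5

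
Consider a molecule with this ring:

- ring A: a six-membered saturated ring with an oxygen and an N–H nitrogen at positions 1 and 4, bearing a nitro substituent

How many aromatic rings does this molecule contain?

Ring A has only sp³ atoms, so it is not fully conjugated — not aromatic (morpholine).

0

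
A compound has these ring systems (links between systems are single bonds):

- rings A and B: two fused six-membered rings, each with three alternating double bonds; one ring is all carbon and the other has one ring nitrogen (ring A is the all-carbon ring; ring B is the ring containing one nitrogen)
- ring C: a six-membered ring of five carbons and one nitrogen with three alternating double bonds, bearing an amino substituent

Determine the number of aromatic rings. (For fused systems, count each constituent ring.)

3

Rings A and B form a fused bicyclic system (with one nitrogen) with 10 sp² atoms and 10 π electrons from ring double bonds. 10 = 4(2)+2, so the system is aromatic and both rings count as aromatic (quinoline).
Ring C has a continuous p-orbital overlap around the ring; 3 ring double bonds give 6 π electrons. 6 = 4(1)+2, so ring C is aromatic (pyridine).
Aromatic: A, B, C. Total: 3.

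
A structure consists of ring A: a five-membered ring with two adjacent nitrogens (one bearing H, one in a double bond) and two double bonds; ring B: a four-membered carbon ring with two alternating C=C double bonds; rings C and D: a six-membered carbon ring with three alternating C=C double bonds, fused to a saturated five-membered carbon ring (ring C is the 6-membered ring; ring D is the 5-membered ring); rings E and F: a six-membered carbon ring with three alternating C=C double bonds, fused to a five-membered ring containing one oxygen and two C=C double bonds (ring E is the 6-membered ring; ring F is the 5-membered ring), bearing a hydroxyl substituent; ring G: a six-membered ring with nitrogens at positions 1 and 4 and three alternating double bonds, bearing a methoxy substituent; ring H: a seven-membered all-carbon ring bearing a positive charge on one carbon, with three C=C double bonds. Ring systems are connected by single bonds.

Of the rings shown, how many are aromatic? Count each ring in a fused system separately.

Ring A is fully conjugated (every ring atom contributes a p orbital); 2 ring double bonds (4 π electrons) plus a heteroatom lone pair (2) give 6 π electrons. Since 6 = 4n+2 (n=1), ring A is aromatic (pyrazole).
Ring B has only sp² ring atoms; a planar conformation would have a fully conjugated π system of 4 electrons. But 4 = 4(1), which is 4n not 4n+2, so ring B is not aromatic (cyclobutadiene) — cyclobutadiene is antiaromatic and distorts to a rectangle.
Ring C has a continuous p-orbital overlap around the ring; 3 ring double bonds give 6 π electrons. Since 6 = 4n+2 (n=1), ring C is aromatic (benzene ring).
Ring D has three sp³ carbons, so it is not fully conjugated — not aromatic (cyclopentane ring).
Rings E and F form a fused bicyclic system (with one oxygen) with 9 sp² atoms and 10 π electrons from ring double bonds plus a heteroatom lone pair. 10 = 4(2)+2, so the system is aromatic and both rings count as aromatic (benzofuran).
Ring G has a continuous p-orbital overlap around the ring; 3 ring double bonds give 6 π electrons. Since 6 = 4n+2 (n=1), ring G is aromatic (pyrazine).
Ring H has a continuous p-orbital overlap around the ring; 3 ring double bonds (6 π electrons) plus the carbocation's empty p orbital (0, but keeps the ring conjugated) give 6 π electrons. That satisfies 4n+2 with n=1, so ring H is aromatic (tropylium cation).
Aromatic: A, C, E, F, G, H. Total: 6.

6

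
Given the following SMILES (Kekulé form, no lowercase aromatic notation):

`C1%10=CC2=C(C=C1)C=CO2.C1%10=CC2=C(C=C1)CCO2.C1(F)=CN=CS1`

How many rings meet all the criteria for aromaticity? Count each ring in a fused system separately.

The SMILES encodes a six-membered carbon ring with three alternating C=C double bonds, fused to a five-membered ring containing one oxygen and two C=C double bonds; a six-membered carbon ring with three alternating C=C double bonds, fused to a five-membered ring containing one oxygen and two sp³ carbons; a five-membered ring with a sulfur at position 1 and a nitrogen at position 3 (in a C=N bond), with two double bonds.
The fused 6/5-membered bicyclic (with one oxygen) is a single π system with 9 sp² atoms and 10 π electrons from ring double bonds plus a heteroatom lone pair. 10 = 4(2)+2, so the system is aromatic and both rings count as aromatic (benzofuran).
The 6-membered ring has a continuous p-orbital overlap around the ring; 3 ring double bonds give 6 π electrons. 6 = 4(1)+2, so it is aromatic (benzene ring).
The 5-membered ring with one oxygen has two sp³ carbons, so it is not fully conjugated — not aromatic (oxolane ring).
The 5-membered ring with one sulfur and one =N– has a continuous p-orbital overlap around the ring; 2 ring double bonds (4 π electrons) plus a heteroatom lone pair (2) give 6 π electrons. Since 6 = 4n+2 (n=1), it is aromatic (thiazole).
4 of the 5 rings are aromatic. Total: 4.

4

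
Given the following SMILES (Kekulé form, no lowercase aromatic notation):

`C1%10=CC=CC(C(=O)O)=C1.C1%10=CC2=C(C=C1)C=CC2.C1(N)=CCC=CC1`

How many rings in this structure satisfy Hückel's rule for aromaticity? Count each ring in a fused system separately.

The SMILES encodes a six-membered carbon ring with three alternating C=C double bonds; a six-membered carbon ring with three alternating C=C double bonds, fused to a five-membered carbon ring containing one C=C double bond and one sp³ carbon; a six-membered carbon ring with two isolated C=C double bonds and two sp³ carbons.
The 6-membered ring is planar and fully conjugated; 3 ring double bonds give 6 π electrons. That satisfies 4n+2 with n=1, so it is aromatic (benzene).
The second 6-membered ring is fully conjugated (every ring atom contributes a p orbital); 3 ring double bonds give 6 π electrons. That satisfies 4n+2 with n=1, so it is aromatic (benzene ring).
The 5-membered ring has one sp³ carbon, so it is not fully conjugated — not aromatic (cyclopentene ring).
The third 6-membered ring has two sp³ carbons, so it is not fully conjugated — not aromatic (1,4-cyclohexadiene).
2 of the 4 rings are aromatic. Total: 2.

2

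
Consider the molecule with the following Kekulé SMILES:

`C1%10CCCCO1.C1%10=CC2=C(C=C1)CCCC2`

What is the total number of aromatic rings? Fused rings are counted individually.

1

The SMILES encodes a six-membered saturated ring of five carbons and one oxygen; a six-membered carbon ring with three alternating C=C double bonds, fused to a saturated six-membered carbon ring.
The 6-membered ring with one oxygen has only sp³ atoms, so it is not fully conjugated — not aromatic (tetrahydropyran).
The 6-membered ring has a continuous p-orbital overlap around the ring; 3 ring double bonds give 6 π electrons. Since 6 = 4n+2 (n=1), it is aromatic (benzene ring).
The second 6-membered ring has four sp³ carbons, so it is not fully conjugated — not aromatic (cyclohexane ring).
1 of the 3 rings is aromatic. Total: 1.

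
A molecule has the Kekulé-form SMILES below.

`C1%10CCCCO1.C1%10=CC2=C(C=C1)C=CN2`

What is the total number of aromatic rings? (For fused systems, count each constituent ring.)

The SMILES encodes a six-membered saturated ring of five carbons and one oxygen; a six-membered carbon ring with three alternating C=C double bonds, fused to a five-membered ring containing one N–H nitrogen and two C=C double bonds.
The 6-membered ring with one oxygen has only sp³ atoms, so it is not fully conjugated — not aromatic (tetrahydropyran).
The fused 6/5-membered bicyclic (with one N–H) is a single π system with 9 sp² atoms and 10 π electrons from ring double bonds plus a heteroatom lone pair. 10 = 4(2)+2, so the system is aromatic and both rings count as aromatic (indole).
2 of the 3 rings are aromatic. Total: 2.

2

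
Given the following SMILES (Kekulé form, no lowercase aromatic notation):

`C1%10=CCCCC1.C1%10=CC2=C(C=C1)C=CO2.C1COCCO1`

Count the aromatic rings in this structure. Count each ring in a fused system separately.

The SMILES encodes a six-membered carbon ring with one C=C double bond; a six-membered carbon ring with three alternating C=C double bonds, fused to a five-membered ring containing one oxygen and two C=C double bonds; a six-membered saturated ring with oxygens at positions 1 and 4.
The 6-membered ring has four sp³ carbons, so it is not fully conjugated — not aromatic (cyclohexene).
The fused 6/5-membered bicyclic (with one oxygen) is a single π system with 9 sp² atoms and 10 π electrons from ring double bonds plus a heteroatom lone pair. 10 = 4(2)+2, so the system is aromatic and both rings count as aromatic (benzofuran).
The 6-membered ring with two oxygens (1,4) has only sp³ atoms, so it is not fully conjugated — not aromatic (1,4-dioxane).
2 of the 4 rings are aromatic. Total: 2.

2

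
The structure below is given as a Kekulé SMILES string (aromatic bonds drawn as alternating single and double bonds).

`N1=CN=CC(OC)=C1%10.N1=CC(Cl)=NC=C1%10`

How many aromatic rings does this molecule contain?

The SMILES encodes a six-membered ring with nitrogens at positions 1 and 3 and three alternating double bonds; a six-membered ring with nitrogens at positions 1 and 4 and three alternating double bonds.
The 6-membered ring with two nitrogens (1,3) is fully conjugated (every ring atom contributes a p orbital); 3 ring double bonds give 6 π electrons. Since 6 = 4n+2 (n=1), it is aromatic (pyrimidine).
The 6-membered ring with two nitrogens (1,4) is planar and fully conjugated; 3 ring double bonds give 6 π electrons. That satisfies 4n+2 with n=1, so it is aromatic (pyrazine).
2 of the 2 rings are aromatic. Total: 2.

2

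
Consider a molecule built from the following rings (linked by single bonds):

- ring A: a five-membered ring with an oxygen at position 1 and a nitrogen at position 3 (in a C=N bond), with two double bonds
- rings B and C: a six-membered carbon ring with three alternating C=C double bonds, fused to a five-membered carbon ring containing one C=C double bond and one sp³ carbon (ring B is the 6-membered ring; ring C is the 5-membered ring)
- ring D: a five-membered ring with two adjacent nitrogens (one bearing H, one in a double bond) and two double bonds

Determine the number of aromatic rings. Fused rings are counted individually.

3

Ring A is planar and fully conjugated; 2 ring double bonds (4 π electrons) plus a heteroatom lone pair (2) give 6 π electrons. 6 = 4(1)+2, so ring A is aromatic (oxazole).
Ring B is planar and fully conjugated; 3 ring double bonds give 6 π electrons. That satisfies 4n+2 with n=1, so ring B is aromatic (benzene ring).
Ring C has one sp³ carbon, so it is not fully conjugated — not aromatic (cyclopentene ring).
Ring D is fully conjugated (every ring atom contributes a p orbital); 2 ring double bonds (4 π electrons) plus a heteroatom lone pair (2) give 6 π electrons. Since 6 = 4n+2 (n=1), ring D is aromatic (pyrazole).
Aromatic: A, B, D. Total: 3.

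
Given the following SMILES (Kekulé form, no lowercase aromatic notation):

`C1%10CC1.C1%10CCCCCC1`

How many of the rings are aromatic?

0

The SMILES encodes a three-membered saturated carbon ring; a seven-membered saturated carbon ring.
The 3-membered ring has only sp³ atoms, so it is not fully conjugated — not aromatic (cyclopropane).
The 7-membered ring has only sp³ atoms, so it is not fully conjugated — not aromatic (cycloheptane).
None of the rings are aromatic. Total: 0.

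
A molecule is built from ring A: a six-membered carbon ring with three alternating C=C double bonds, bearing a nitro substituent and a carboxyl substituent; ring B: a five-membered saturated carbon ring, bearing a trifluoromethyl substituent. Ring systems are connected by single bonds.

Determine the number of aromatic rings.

1

Ring A is planar and fully conjugated; 3 ring double bonds give 6 π electrons. That satisfies 4n+2 with n=1, so ring A is aromatic (benzene).
Ring B has only sp³ atoms, so it is not fully conjugated — not aromatic (cyclopentane).
Aromatic: A. Total: 1.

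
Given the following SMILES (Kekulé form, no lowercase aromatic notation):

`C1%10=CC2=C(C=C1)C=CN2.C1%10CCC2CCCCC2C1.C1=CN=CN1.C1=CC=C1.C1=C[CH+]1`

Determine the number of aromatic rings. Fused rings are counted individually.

4

The SMILES encodes a six-membered carbon ring with three alternating C=C double bonds, fused to a five-membered ring containing one N–H nitrogen and two C=C double bonds; two fused six-membered saturated carbon rings; a five-membered ring with nitrogens at positions 1 and 3 (one bearing H, one in a C=N bond) and two double bonds; a four-membered carbon ring with two alternating C=C double bonds; a three-membered all-carbon ring bearing a positive charge on one carbon, with one C=C double bond.
The fused 6/5-membered bicyclic (with one N–H) is a single π system with 9 sp² atoms and 10 π electrons from ring double bonds plus a heteroatom lone pair. 10 = 4(2)+2, so the system is aromatic and both rings count as aromatic (indole).
The 6-membered ring has only sp³ atoms, so it is not fully conjugated — not aromatic (cyclohexane ring).
The second 6-membered ring has only sp³ atoms, so it is not fully conjugated — not aromatic (cyclohexane ring).
The 5-membered ring with two nitrogens (one N–H, one =N–) is fully conjugated (every ring atom contributes a p orbital); 2 ring double bonds (4 π electrons) plus a heteroatom lone pair (2) give 6 π electrons. Since 6 = 4n+2 (n=1), it is aromatic (imidazole).
The 4-membered ring has only sp² ring atoms; a planar conformation would have a fully conjugated π system of 4 electrons. But 4 = 4(1), which is 4n not 4n+2, so it is not aromatic (cyclobutadiene) — cyclobutadiene is antiaromatic and distorts to a rectangle.
The 3-membered ring is fully conjugated (every ring atom contributes a p orbital); 1 ring double bond (2 π electrons) plus the carbocation's empty p orbital (0, but keeps the ring conjugated) give 2 π electrons. That satisfies 4n+2 with n=0, so it is aromatic (cyclopropenyl cation).
4 of the 7 rings are aromatic. Total: 4.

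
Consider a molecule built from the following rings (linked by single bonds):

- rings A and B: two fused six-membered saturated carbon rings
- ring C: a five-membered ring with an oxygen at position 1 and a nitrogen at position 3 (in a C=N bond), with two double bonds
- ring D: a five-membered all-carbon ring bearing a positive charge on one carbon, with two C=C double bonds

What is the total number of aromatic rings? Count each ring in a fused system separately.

Ring A has only sp³ atoms, so it is not fully conjugated — not aromatic (cyclohexane ring).
Ring B has only sp³ atoms, so it is not fully conjugated — not aromatic (cyclohexane ring).
Ring C is fully conjugated (every ring atom contributes a p orbital); 2 ring double bonds (4 π electrons) plus a heteroatom lone pair (2) give 6 π electrons. 6 = 4(1)+2, so ring C is aromatic (oxazole).
Ring D has only sp² ring atoms; a planar conformation would have a fully conjugated π system of 4 electrons. But 4 = 4(1), which is 4n not 4n+2, so ring D is not aromatic (cyclopentadienyl cation).
Aromatic: C. Total: 1.

1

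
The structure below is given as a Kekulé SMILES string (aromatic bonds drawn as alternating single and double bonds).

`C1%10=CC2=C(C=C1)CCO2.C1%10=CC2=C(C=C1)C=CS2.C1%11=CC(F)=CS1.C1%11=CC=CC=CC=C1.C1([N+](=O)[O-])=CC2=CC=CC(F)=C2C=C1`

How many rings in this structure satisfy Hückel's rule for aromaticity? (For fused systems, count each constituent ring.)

The SMILES encodes a six-membered carbon ring with three alternating C=C double bonds, fused to a five-membered ring containing one oxygen and two sp³ carbons; a six-membered carbon ring with three alternating C=C double bonds, fused to a five-membered ring containing one sulfur and two C=C double bonds; a five-membered ring of four carbons and one sulfur, with two C=C double bonds; an eight-membered carbon ring with four alternating C=C double bonds; two fused six-membered carbon rings, each with three alternating C=C double bonds.
The 6-membered ring is fully conjugated (every ring atom contributes a p orbital); 3 ring double bonds give 6 π electrons. That satisfies 4n+2 with n=1, so it is aromatic (benzene ring).
The 5-membered ring with one oxygen has two sp³ carbons, so it is not fully conjugated — not aromatic (oxolane ring).
The fused 6/5-membered bicyclic (with one sulfur) is a single π system with 9 sp² atoms and 10 π electrons from ring double bonds plus a heteroatom lone pair. 10 = 4(2)+2, so the system is aromatic and both rings count as aromatic (benzothiophene).
The 5-membered ring with one sulfur has a continuous p-orbital overlap around the ring; 2 ring double bonds (4 π electrons) plus a heteroatom lone pair (2) give 6 π electrons. That satisfies 4n+2 with n=1, so it is aromatic (thiophene).
The 8-membered ring has only sp² ring atoms; a planar conformation would have a fully conjugated π system of 8 electrons. But 8 = 4(2), which is 4n not 4n+2, so it is not aromatic (cyclooctatetraene) — cyclooctatetraene distorts into a non-planar tub to avoid antiaromaticity.
The fused 6/6-membered bicyclic is a single π system with 10 sp² atoms and 10 π electrons from ring double bonds. 10 = 4(2)+2, so the system is aromatic and both rings count as aromatic (naphthalene).
6 of the 8 rings are aromatic. Total: 6.

6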